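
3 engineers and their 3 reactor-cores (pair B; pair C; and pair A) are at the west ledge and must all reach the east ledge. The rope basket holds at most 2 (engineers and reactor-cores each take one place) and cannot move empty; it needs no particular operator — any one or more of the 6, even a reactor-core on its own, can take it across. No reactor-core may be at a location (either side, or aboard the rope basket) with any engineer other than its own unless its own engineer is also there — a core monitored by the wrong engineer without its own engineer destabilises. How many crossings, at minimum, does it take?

11

Counting alone: each trip to the east ledge takes at most 2 across and each return brings at least 1 back, so after t trips out (and t−1 returns) at most 2t − (t−1) of the 6 are across; that first reaches 6 at t = 5, so at least 9 crossings are needed.
The safety rule pushes this higher. Following every safe sequence of crossings, the most of the 6 that can be at the east ledge as the rope basket arrives there on crossing 9 is 5 — never all 6.
So no plan with fewer than 11 crossings exists, and this one achieves 11:
1. engineer B and reactor-core B cross → the east ledge.
2. engineer B crosses ← the west ledge.
3. reactor-core A and reactor-core C cross → the east ledge.
4. reactor-core B crosses ← the west ledge.
5. engineer A and engineer C cross → the east ledge.
6. engineer C and reactor-core C cross ← the west ledge.
7. engineer B and engineer C cross → the east ledge.
8. reactor-core A crosses ← the west ledge.
9. reactor-core B and reactor-core C cross → the east ledge.
10. engineer A crosses ← the west ledge.
11. engineer A and reactor-core A cross → the east ledge.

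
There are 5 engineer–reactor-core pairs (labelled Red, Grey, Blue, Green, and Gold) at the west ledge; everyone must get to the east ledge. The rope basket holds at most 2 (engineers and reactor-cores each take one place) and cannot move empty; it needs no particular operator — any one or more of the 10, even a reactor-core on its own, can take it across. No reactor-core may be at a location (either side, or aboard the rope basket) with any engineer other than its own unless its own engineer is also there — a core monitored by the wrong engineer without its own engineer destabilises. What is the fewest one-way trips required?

impossible

Following every safe sequence of crossings from the start, the most of the 10 that can be at the east ledge as the rope basket arrives there on crossings 1, 3, 5, 7 is 2, 3, 4, 5 respectively; the best ever achieved is 5 of 10.
From crossing 9 on, no configuration arises that was not already reachable earlier: only 82 distinct safe configurations (who is on which side, and where the rope basket is) can ever be reached, none of them has everyone across, and every continuation just revisits them. So no valid plan exists.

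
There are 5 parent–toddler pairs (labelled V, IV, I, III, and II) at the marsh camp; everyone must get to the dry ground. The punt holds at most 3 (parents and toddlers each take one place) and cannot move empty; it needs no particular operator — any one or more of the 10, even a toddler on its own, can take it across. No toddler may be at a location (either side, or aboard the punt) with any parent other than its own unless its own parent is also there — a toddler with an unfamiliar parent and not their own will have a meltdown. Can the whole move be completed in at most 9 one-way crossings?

No

Counting alone: each trip to the dry ground takes at most 3 across and each return brings at least 1 back, so after t trips out (and t−1 returns) at most 3t − (t−1) of the 10 are across; that first reaches 10 at t = 5, so at least 9 crossings are needed.
The safety rule pushes this higher. Following every safe sequence of crossings, the most of the 10 that can be at the dry ground as the punt arrives there on crossing 9 is 9 — never all 10.
So the move cannot be finished within 9 crossings. (The shortest complete plan takes 11:)
1. parent V and toddler V cross → the dry ground.
2. parent V crosses ← the marsh camp.
3. toddler I, toddler III, and toddler IV cross → the dry ground.
4. toddler V crosses ← the marsh camp.
5. parent I, parent III, and parent IV cross → the dry ground.
6. parent IV and toddler IV cross ← the marsh camp.
7. parent II, parent IV, and parent V cross → the dry ground.
8. toddler I crosses ← the marsh camp.
9. toddler IV and toddler V cross → the dry ground.
10. toddler V crosses ← the marsh camp.
11. toddler I, toddler II, and toddler V cross → the dry ground.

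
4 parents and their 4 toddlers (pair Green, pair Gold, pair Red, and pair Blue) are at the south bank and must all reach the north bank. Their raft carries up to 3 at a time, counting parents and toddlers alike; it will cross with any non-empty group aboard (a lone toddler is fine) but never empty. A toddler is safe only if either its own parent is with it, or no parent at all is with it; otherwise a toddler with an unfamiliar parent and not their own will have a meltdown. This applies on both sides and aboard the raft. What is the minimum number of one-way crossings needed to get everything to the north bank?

Counting alone: each trip to the north bank takes at most 3 across and each return brings at least 1 back, so after t trips out (and t−1 returns) at most 3t − (t−1) of the 8 are across; that first reaches 8 at t = 4, so at least 7 crossings are needed.
The safety rule pushes this higher. Following every safe sequence of crossings, the most of the 8 that can be at the north bank as the raft arrives there on crossing 7 is 7 — never all 8.
So no plan with fewer than 9 crossings exists, and this one achieves 9:
1. parent Green and toddler Green cross → the north bank.
2. parent Green crosses ← the south bank.
3. parent Gold, parent Green, and toddler Gold cross → the north bank.
4. parent Green and toddler Green cross ← the south bank.
5. parent Blue, parent Green, and parent Red cross → the north bank.
6. toddler Gold crosses ← the south bank.
7. toddler Gold and toddler Green cross → the north bank.
8. toddler Green crosses ← the south bank.
9. toddler Blue, toddler Green, and toddler Red cross → the north bank.

9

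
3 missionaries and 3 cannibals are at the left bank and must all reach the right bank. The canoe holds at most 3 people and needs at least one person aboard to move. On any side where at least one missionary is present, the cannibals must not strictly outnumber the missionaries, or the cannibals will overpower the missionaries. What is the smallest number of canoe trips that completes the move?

Counting alone: each trip to the right bank takes at most 3 across and each return brings at least 1 back, so after t trips out (and t−1 returns) at most 3t − (t−1) of the 6 are across; that first reaches 6 at t = 3, so at least 5 crossings are needed.
The plan below uses exactly 5 crossings, so it is optimal:
1. 2 cannibals → the right bank.  (the left bank: 3M 1C; the right bank: 0M 2C)
2. 1 cannibal ← the left bank.  (the left bank: 3M 2C; the right bank: 0M 1C)
3. 3 missionaries → the right bank.  (the left bank: 0M 2C; the right bank: 3M 1C)
4. 1 cannibal ← the left bank.  (the left bank: 0M 3C; the right bank: 3M 0C)
5. 3 cannibals → the right bank.  (the left bank: 0M 0C; the right bank: 3M 3C)

5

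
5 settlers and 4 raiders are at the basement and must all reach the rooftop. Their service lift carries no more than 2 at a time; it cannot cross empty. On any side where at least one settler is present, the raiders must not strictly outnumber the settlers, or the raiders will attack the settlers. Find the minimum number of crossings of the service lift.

Counting alone: each trip to the rooftop takes at most 2 across and each return brings at least 1 back, so after t trips out (and t−1 returns) at most 2t − (t−1) of the 9 are across; that first reaches 9 at t = 8, so at least 15 crossings are needed.
The plan below uses exactly 15 crossings, so it is optimal:
1. 2 raiders → the rooftop.  (the basement: 5S 2R; the rooftop: 0S 2R)
2. 1 raider ← the basement.  (the basement: 5S 3R; the rooftop: 0S 1R)
3. 2 raiders → the rooftop.  (the basement: 5S 1R; the rooftop: 0S 3R)
4. 1 raider ← the basement.  (the basement: 5S 2R; the rooftop: 0S 2R)
5. 2 settlers → the rooftop.  (the basement: 3S 2R; the rooftop: 2S 2R)
6. 1 raider ← the basement.  (the basement: 3S 3R; the rooftop: 2S 1R)
7. 1 settler and 1 raider → the rooftop.  (the basement: 2S 2R; the rooftop: 3S 2R)
8. 1 settler ← the basement.  (the basement: 3S 2R; the rooftop: 2S 2R)
9. 1 settler and 1 raider → the rooftop.  (the basement: 2S 1R; the rooftop: 3S 3R)
10. 1 raider ← the basement.  (the basement: 2S 2R; the rooftop: 3S 2R)
11. 1 settler and 1 raider → the rooftop.  (the basement: 1S 1R; the rooftop: 4S 3R)
12. 1 settler ← the basement.  (the basement: 2S 1R; the rooftop: 3S 3R)
13. 1 settler and 1 raider → the rooftop.  (the basement: 1S 0R; the rooftop: 4S 4R)
14. 1 raider ← the basement.  (the basement: 1S 1R; the rooftop: 4S 3R)
15. 1 settler and 1 raider → the rooftop.  (the basement: 0S 0R; the rooftop: 5S 4R)

15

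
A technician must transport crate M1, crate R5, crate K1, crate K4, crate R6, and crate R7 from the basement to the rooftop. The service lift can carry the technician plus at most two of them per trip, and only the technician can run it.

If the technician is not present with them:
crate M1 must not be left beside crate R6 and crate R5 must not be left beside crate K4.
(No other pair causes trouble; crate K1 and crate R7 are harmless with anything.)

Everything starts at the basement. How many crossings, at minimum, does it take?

5

Counting alone: the technician can take at most 2 across per trip to the rooftop, so moving all 6 needs at least 3 loaded trips out, with a return between consecutive ones — at least 5 crossings.
The plan below uses exactly 5 crossings, so it is optimal:
1. Technician goes to the rooftop with crate M1 and crate R5.
2. Technician goes back to the basement alone.
3. Technician goes to the rooftop with crate K1 and crate R7.
4. Technician goes back to the basement alone.
5. Technician goes to the rooftop with crate K4 and crate R6.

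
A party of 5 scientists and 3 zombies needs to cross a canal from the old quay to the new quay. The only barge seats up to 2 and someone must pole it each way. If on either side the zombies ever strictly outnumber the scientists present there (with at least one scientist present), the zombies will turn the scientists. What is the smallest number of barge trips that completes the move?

Counting alone: each trip to the new quay takes at most 2 across and each return brings at least 1 back, so after t trips out (and t−1 returns) at most 2t − (t−1) of the 8 are across; that first reaches 8 at t = 7, so at least 13 crossings are needed.
The plan below uses exactly 13 crossings, so it is optimal:
1. 2 zombies → the new quay.  (the old quay: 5S 1Z; the new quay: 0S 2Z)
2. 1 zombie ← the old quay.  (the old quay: 5S 2Z; the new quay: 0S 1Z)
3. 2 zombies → the new quay.  (the old quay: 5S 0Z; the new quay: 0S 3Z)
4. 1 zombie ← the old quay.  (the old quay: 5S 1Z; the new quay: 0S 2Z)
5. 2 scientists → the new quay.  (the old quay: 3S 1Z; the new quay: 2S 2Z)
6. 1 zombie ← the old quay.  (the old quay: 3S 2Z; the new quay: 2S 1Z)
7. 1 scientist and 1 zombie → the new quay.  (the old quay: 2S 1Z; the new quay: 3S 2Z)
8. 1 zombie ← the old quay.  (the old quay: 2S 2Z; the new quay: 3S 1Z)
9. 2 zombies → the new quay.  (the old quay: 2S 0Z; the new quay: 3S 3Z)
10. 1 zombie ← the old quay.  (the old quay: 2S 1Z; the new quay: 3S 2Z)
11. 1 scientist and 1 zombie → the new quay.  (the old quay: 1S 0Z; the new quay: 4S 3Z)
12. 1 zombie ← the old quay.  (the old quay: 1S 1Z; the new quay: 4S 2Z)
13. 1 scientist and 1 zombie → the new quay.  (the old quay: 0S 0Z; the new quay: 5S 3Z)

13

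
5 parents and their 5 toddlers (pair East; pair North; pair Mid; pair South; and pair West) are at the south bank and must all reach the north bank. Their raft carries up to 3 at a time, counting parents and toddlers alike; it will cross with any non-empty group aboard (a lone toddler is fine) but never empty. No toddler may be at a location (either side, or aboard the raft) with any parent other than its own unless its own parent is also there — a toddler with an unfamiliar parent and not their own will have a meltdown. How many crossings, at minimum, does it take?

Counting alone: each trip to the north bank takes at most 3 across and each return brings at least 1 back, so after t trips out (and t−1 returns) at most 3t − (t−1) of the 10 are across; that first reaches 10 at t = 5, so at least 9 crossings are needed.
The safety rule pushes this higher. Following every safe sequence of crossings, the most of the 10 that can be at the north bank as the raft arrives there on crossing 9 is 9 — never all 10.
So no plan with fewer than 11 crossings exists, and this one achieves 11:
1. parent East and toddler East cross → the north bank.
2. parent East crosses ← the south bank.
3. toddler Mid, toddler North, and toddler South cross → the north bank.
4. toddler East crosses ← the south bank.
5. parent Mid, parent North, and parent South cross → the north bank.
6. parent North and toddler North cross ← the south bank.
7. parent East, parent North, and parent West cross → the north bank.
8. toddler Mid crosses ← the south bank.
9. toddler East and toddler North cross → the north bank.
10. toddler East crosses ← the south bank.
11. toddler East, toddler Mid, and toddler West cross → the north bank.

11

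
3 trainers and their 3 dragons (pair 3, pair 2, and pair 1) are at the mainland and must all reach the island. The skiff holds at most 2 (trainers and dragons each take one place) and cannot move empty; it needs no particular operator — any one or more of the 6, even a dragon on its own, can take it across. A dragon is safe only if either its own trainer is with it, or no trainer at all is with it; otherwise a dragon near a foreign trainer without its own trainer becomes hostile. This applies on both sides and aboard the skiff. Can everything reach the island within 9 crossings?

Counting alone: each trip to the island takes at most 2 across and each return brings at least 1 back, so after t trips out (and t−1 returns) at most 2t − (t−1) of the 6 are across; that first reaches 6 at t = 5, so at least 9 crossings are needed.
The safety rule pushes this higher. Following every safe sequence of crossings, the most of the 6 that can be at the island as the skiff arrives there on crossing 9 is 5 — never all 6.
So the move cannot be finished within 9 crossings. (The shortest complete plan takes 11:)
1. dragon 3 and trainer 3 cross → the island.
2. trainer 3 crosses ← the mainland.
3. dragon 1 and dragon 2 cross → the island.
4. dragon 3 crosses ← the mainland.
5. trainer 1 and trainer 2 cross → the island.
6. dragon 2 and trainer 2 cross ← the mainland.
7. trainer 2 and trainer 3 cross → the island.
8. dragon 1 crosses ← the mainland.
9. dragon 2 and dragon 3 cross → the island.
10. trainer 1 crosses ← the mainland.
11. dragon 1 and trainer 1 cross → the island.

No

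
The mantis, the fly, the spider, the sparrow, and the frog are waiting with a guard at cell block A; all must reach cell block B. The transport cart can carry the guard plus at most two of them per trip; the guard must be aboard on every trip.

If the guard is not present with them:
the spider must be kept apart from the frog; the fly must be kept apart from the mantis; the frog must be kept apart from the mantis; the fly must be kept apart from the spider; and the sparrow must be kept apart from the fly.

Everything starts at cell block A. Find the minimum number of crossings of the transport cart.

Counting alone: the guard can take at most 2 across per trip to cell block B, so moving all 5 needs at least 3 loaded trips out, with a return between consecutive ones — at least 5 crossings.
The safety rule pushes this higher. Following every safe sequence of crossings, the most of the 5 that can be at cell block B as the transport cart arrives there on crossing 5 is 4 — never all 5.
So no plan with fewer than 7 crossings exists, and this one achieves 7:
1. Guard goes to cell block B with the fly and the frog.
2. Guard goes back to cell block A alone.
3. Guard goes to cell block B with the mantis.
4. Guard goes back to cell block A with the fly and the frog.
5. Guard goes to cell block B with the sparrow and the spider.
6. Guard goes back to cell block A alone.
7. Guard goes to cell block B with the fly and the frog.

7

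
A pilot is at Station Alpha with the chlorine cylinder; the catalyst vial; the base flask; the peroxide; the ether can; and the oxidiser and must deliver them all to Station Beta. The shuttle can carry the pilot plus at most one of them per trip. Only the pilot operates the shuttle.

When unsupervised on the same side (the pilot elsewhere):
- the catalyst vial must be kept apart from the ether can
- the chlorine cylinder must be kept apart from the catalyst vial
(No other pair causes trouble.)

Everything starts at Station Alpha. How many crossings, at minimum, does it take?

Counting alone: the pilot can take at most 1 across per trip to Station Beta, so moving all 6 needs at least 6 loaded trips out, with a return between consecutive ones — at least 11 crossings.
The safety rule pushes this higher. Following every safe sequence of crossings, the most of the 6 that can be at Station Beta as the shuttle arrives there on crossing 11 is 5 — never all 6.
So no plan with fewer than 13 crossings exists, and this one achieves 13:
1. Pilot goes to Station Beta with the catalyst vial.  [Station Alpha: the base flask, the chlorine cylinder, the ether can, the oxidiser, the peroxide | Station Beta: the catalyst vial]
2. Pilot goes back to Station Alpha alone.  [Station Alpha: the base flask, the chlorine cylinder, the ether can, the oxidiser, the peroxide | Station Beta: the catalyst vial]
3. Pilot goes to Station Beta with the chlorine cylinder.  [Station Alpha: the base flask, the ether can, the oxidiser, the peroxide | Station Beta: the catalyst vial, the chlorine cylinder]
4. Pilot goes back to Station Alpha with the catalyst vial.  [Station Alpha: the base flask, the catalyst vial, the ether can, the oxidiser, the peroxide | Station Beta: the chlorine cylinder]
5. Pilot goes to Station Beta with the ether can.  [Station Alpha: the base flask, the catalyst vial, the oxidiser, the peroxide | Station Beta: the chlorine cylinder, the ether can]
6. Pilot goes back to Station Alpha alone.  [Station Alpha: the base flask, the catalyst vial, the oxidiser, the peroxide | Station Beta: the chlorine cylinder, the ether can]
7. Pilot goes to Station Beta with the base flask.  [Station Alpha: the catalyst vial, the oxidiser, the peroxide | Station Beta: the base flask, the chlorine cylinder, the ether can]
8. Pilot goes back to Station Alpha alone.  [Station Alpha: the catalyst vial, the oxidiser, the peroxide | Station Beta: the base flask, the chlorine cylinder, the ether can]
9. Pilot goes to Station Beta with the peroxide.  [Station Alpha: the catalyst vial, the oxidiser | Station Beta: the base flask, the chlorine cylinder, the ether can, the peroxide]
10. Pilot goes back to Station Alpha alone.  [Station Alpha: the catalyst vial, the oxidiser | Station Beta: the base flask, the chlorine cylinder, the ether can, the peroxide]
11. Pilot goes to Station Beta with the oxidiser.  [Station Alpha: the catalyst vial | Station Beta: the base flask, the chlorine cylinder, the ether can, the oxidiser, the peroxide]
12. Pilot goes back to Station Alpha alone.  [Station Alpha: the catalyst vial | Station Beta: the base flask, the chlorine cylinder, the ether can, the oxidiser, the peroxide]
13. Pilot goes to Station Beta with the catalyst vial.  [Station Alpha: — | Station Beta: the base flask, the catalyst vial, the chlorine cylinder, the ether can, the oxidiser, the peroxide]

13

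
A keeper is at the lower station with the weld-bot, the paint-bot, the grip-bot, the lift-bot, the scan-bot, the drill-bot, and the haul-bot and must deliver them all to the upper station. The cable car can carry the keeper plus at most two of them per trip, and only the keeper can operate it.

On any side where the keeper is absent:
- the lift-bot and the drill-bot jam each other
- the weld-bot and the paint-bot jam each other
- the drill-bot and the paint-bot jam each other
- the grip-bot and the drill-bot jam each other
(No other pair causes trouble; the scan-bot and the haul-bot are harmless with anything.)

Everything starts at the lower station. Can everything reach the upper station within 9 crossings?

Yes

Yes — this plan uses 7 crossings (≤ 9):
1. Keeper goes to the upper station with the drill-bot and the weld-bot.
2. Keeper goes back to the lower station alone.
3. Keeper goes to the upper station with the haul-bot and the scan-bot.
4. Keeper goes back to the lower station alone.
5. Keeper goes to the upper station with the grip-bot and the lift-bot.
6. Keeper goes back to the lower station with the drill-bot.
7. Keeper goes to the upper station with the drill-bot and the paint-bot.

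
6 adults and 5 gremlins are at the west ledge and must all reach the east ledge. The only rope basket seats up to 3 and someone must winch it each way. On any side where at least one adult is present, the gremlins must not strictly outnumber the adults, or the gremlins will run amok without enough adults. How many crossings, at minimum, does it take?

Counting alone: each trip to the east ledge takes at most 3 across and each return brings at least 1 back, so after t trips out (and t−1 returns) at most 3t − (t−1) of the 11 are across; that first reaches 11 at t = 5, so at least 9 crossings are needed.
The plan below uses exactly 9 crossings, so it is optimal:
1. 3 gremlins → the east ledge.  (the west ledge: 6A 2G; the east ledge: 0A 3G)
2. 1 gremlin ← the west ledge.  (the west ledge: 6A 3G; the east ledge: 0A 2G)
3. 3 adults → the east ledge.  (the west ledge: 3A 3G; the east ledge: 3A 2G)
4. 1 adult ← the west ledge.  (the west ledge: 4A 3G; the east ledge: 2A 2G)
5. 2 adults and 1 gremlin → the east ledge.  (the west ledge: 2A 2G; the east ledge: 4A 3G)
6. 1 adult ← the west ledge.  (the west ledge: 3A 2G; the east ledge: 3A 3G)
7. 2 adults and 1 gremlin → the east ledge.  (the west ledge: 1A 1G; the east ledge: 5A 4G)
8. 1 adult ← the west ledge.  (the west ledge: 2A 1G; the east ledge: 4A 4G)
9. 2 adults and 1 gremlin → the east ledge.  (the west ledge: 0A 0G; the east ledge: 6A 5G)

9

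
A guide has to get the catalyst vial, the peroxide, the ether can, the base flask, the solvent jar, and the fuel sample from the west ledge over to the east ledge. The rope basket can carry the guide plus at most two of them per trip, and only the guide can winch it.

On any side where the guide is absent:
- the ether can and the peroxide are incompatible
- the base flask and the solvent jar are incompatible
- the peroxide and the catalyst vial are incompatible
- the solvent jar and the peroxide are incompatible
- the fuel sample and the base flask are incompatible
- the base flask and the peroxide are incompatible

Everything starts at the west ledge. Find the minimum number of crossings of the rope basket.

Counting alone: the guide can take at most 2 across per trip to the east ledge, so moving all 6 needs at least 3 loaded trips out, with a return between consecutive ones — at least 5 crossings.
The safety rule pushes this higher. Following every safe sequence of crossings, the most of the 6 that can be at the east ledge as the rope basket arrives there on crossings 5, 7 is 4, 5 respectively — never all 6.
So no plan with fewer than 9 crossings exists, and this one achieves 9:
1. Guide goes to the east ledge with the base flask and the peroxide.
2. Guide goes back to the west ledge with the peroxide.
3. Guide goes to the east ledge with the catalyst vial and the peroxide.
4. Guide goes back to the west ledge with the peroxide.
5. Guide goes to the east ledge with the ether can and the peroxide.
6. Guide goes back to the west ledge with the peroxide.
7. Guide goes to the east ledge with the fuel sample and the solvent jar.
8. Guide goes back to the west ledge with the base flask.
9. Guide goes to the east ledge with the base flask and the peroxide.

9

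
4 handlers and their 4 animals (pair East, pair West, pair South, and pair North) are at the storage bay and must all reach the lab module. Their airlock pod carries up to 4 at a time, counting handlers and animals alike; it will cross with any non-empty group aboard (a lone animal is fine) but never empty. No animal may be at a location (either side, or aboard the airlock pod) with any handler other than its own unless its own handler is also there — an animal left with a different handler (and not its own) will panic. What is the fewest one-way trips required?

Counting alone: each trip to the lab module takes at most 4 across and each return brings at least 1 back, so after t trips out (and t−1 returns) at most 4t − (t−1) of the 8 are across; that first reaches 8 at t = 3, so at least 5 crossings are needed.
The plan below uses exactly 5 crossings, so it is optimal:
1. animal East and handler East cross → the lab module.
2. handler East crosses ← the storage bay.
3. handler East, handler North, handler South, and handler West cross → the lab module.
4. animal East crosses ← the storage bay.
5. animal East, animal North, animal South, and animal West cross → the lab module.

5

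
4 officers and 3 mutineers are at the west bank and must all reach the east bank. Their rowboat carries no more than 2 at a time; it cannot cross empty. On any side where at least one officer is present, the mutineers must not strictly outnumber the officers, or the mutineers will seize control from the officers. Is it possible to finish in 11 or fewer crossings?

Yes — this plan uses 11 crossings (≤ 11):
1. 2 mutineers → the east bank.  (the west bank: 4O 1M; the east bank: 0O 2M)
2. 1 mutineer ← the west bank.  (the west bank: 4O 2M; the east bank: 0O 1M)
3. 2 mutineers → the east bank.  (the west bank: 4O 0M; the east bank: 0O 3M)
4. 1 mutineer ← the west bank.  (the west bank: 4O 1M; the east bank: 0O 2M)
5. 2 officers → the east bank.  (the west bank: 2O 1M; the east bank: 2O 2M)
6. 1 mutineer ← the west bank.  (the west bank: 2O 2M; the east bank: 2O 1M)
7. 1 officer and 1 mutineer → the east bank.  (the west bank: 1O 1M; the east bank: 3O 2M)
8. 1 officer ← the west bank.  (the west bank: 2O 1M; the east bank: 2O 2M)
9. 1 officer and 1 mutineer → the east bank.  (the west bank: 1O 0M; the east bank: 3O 3M)
10. 1 mutineer ← the west bank.  (the west bank: 1O 1M; the east bank: 3O 2M)
11. 1 officer and 1 mutineer → the east bank.  (the west bank: 0O 0M; the east bank: 4O 3M)

Yes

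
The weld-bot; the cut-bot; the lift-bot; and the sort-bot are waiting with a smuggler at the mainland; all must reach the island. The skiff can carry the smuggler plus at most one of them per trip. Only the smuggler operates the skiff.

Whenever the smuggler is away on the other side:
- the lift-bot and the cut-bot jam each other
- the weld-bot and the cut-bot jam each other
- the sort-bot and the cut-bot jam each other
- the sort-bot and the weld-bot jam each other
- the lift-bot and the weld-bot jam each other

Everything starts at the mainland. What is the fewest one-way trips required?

Whatever the first load, the items left behind include a forbidden pair without the smuggler. No opening move is safe, so no plan exists.

impossible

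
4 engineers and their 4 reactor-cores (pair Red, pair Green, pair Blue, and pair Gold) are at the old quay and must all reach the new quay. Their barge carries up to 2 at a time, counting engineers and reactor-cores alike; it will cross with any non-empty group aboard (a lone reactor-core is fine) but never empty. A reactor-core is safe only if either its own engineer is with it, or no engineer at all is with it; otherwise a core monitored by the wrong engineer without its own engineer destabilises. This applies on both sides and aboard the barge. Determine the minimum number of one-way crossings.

Following every safe sequence of crossings from the start, the most of the 8 that can be at the new quay as the barge arrives there on crossings 1, 3, 5 is 2, 3, 4 respectively; the best ever achieved is 4 of 8.
From crossing 7 on, no configuration arises that was not already reachable earlier: only 44 distinct safe configurations (who is on which side, and where the barge is) can ever be reached, none of them has everyone across, and every continuation just revisits them. So no valid plan exists.

impossible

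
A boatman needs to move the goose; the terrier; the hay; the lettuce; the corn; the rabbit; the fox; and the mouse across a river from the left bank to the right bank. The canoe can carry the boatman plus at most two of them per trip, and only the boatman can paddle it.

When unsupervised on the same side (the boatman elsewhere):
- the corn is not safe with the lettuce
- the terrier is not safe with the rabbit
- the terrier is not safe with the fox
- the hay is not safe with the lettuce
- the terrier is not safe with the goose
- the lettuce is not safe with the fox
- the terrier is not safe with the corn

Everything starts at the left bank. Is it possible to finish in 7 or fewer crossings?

Counting alone: the boatman can take at most 2 across per trip to the right bank, so moving all 8 needs at least 4 loaded trips out, with a return between consecutive ones — at least 7 crossings.
The safety rule pushes this higher. Following every safe sequence of crossings, the most of the 8 that can be at the right bank as the canoe arrives there on crossing 7 is 6 — never all 8.
So the move cannot be finished within 7 crossings. (The shortest complete plan takes 9:)
1. Boatman goes to the right bank with the lettuce and the terrier.  [the left bank: the corn, the fox, the goose, the hay, the mouse, the rabbit | the right bank: the lettuce, the terrier]
2. Boatman goes back to the left bank alone.  [the left bank: the corn, the fox, the goose, the hay, the mouse, the rabbit | the right bank: the lettuce, the terrier]
3. Boatman goes to the right bank with the goose and the rabbit.  [the left bank: the corn, the fox, the hay, the mouse | the right bank: the goose, the lettuce, the rabbit, the terrier]
4. Boatman goes back to the left bank with the terrier.  [the left bank: the corn, the fox, the hay, the mouse, the terrier | the right bank: the goose, the lettuce, the rabbit]
5. Boatman goes to the right bank with the corn and the fox.  [the left bank: the hay, the mouse, the terrier | the right bank: the corn, the fox, the goose, the lettuce, the rabbit]
6. Boatman goes back to the left bank with the lettuce.  [the left bank: the hay, the lettuce, the mouse, the terrier | the right bank: the corn, the fox, the goose, the rabbit]
7. Boatman goes to the right bank with the hay and the mouse.  [the left bank: the lettuce, the terrier | the right bank: the corn, the fox, the goose, the hay, the mouse, the rabbit]
8. Boatman goes back to the left bank alone.  [the left bank: the lettuce, the terrier | the right bank: the corn, the fox, the goose, the hay, the mouse, the rabbit]
9. Boatman goes to the right bank with the lettuce and the terrier.  [the left bank: — | the right bank: the corn, the fox, the goose, the hay, the lettuce, the mouse, the rabbit, the terrier]

No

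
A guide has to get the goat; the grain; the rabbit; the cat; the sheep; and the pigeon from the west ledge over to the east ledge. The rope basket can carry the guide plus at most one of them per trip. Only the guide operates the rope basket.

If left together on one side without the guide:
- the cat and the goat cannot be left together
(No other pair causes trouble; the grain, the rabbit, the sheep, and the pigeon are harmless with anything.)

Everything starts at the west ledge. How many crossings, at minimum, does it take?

11

Counting alone: the guide can take at most 1 across per trip to the east ledge, so moving all 6 needs at least 6 loaded trips out, with a return between consecutive ones — at least 11 crossings.
The plan below uses exactly 11 crossings, so it is optimal:
1. Guide goes to the east ledge with the goat.  [the west ledge: the cat, the grain, the pigeon, the rabbit, the sheep | the east ledge: the goat]
2. Guide goes back to the west ledge alone.  [the west ledge: the cat, the grain, the pigeon, the rabbit, the sheep | the east ledge: the goat]
3. Guide goes to the east ledge with the grain.  [the west ledge: the cat, the pigeon, the rabbit, the sheep | the east ledge: the goat, the grain]
4. Guide goes back to the west ledge alone.  [the west ledge: the cat, the pigeon, the rabbit, the sheep | the east ledge: the goat, the grain]
5. Guide goes to the east ledge with the rabbit.  [the west ledge: the cat, the pigeon, the sheep | the east ledge: the goat, the grain, the rabbit]
6. Guide goes back to the west ledge alone.  [the west ledge: the cat, the pigeon, the sheep | the east ledge: the goat, the grain, the rabbit]
7. Guide goes to the east ledge with the sheep.  [the west ledge: the cat, the pigeon | the east ledge: the goat, the grain, the rabbit, the sheep]
8. Guide goes back to the west ledge alone.  [the west ledge: the cat, the pigeon | the east ledge: the goat, the grain, the rabbit, the sheep]
9. Guide goes to the east ledge with the pigeon.  [the west ledge: the cat | the east ledge: the goat, the grain, the pigeon, the rabbit, the sheep]
10. Guide goes back to the west ledge alone.  [the west ledge: the cat | the east ledge: the goat, the grain, the pigeon, the rabbit, the sheep]
11. Guide goes to the east ledge with the cat.  [the west ledge: — | the east ledge: the cat, the goat, the grain, the pigeon, the rabbit, the sheep]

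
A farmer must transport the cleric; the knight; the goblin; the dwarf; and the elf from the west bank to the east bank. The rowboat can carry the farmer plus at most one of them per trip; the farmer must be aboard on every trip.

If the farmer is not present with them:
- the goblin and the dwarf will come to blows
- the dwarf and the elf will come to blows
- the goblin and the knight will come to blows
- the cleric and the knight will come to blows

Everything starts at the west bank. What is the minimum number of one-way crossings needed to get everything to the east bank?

impossible

Whatever the first load, the items left behind include a forbidden pair without the farmer. No opening move is safe, so no plan exists.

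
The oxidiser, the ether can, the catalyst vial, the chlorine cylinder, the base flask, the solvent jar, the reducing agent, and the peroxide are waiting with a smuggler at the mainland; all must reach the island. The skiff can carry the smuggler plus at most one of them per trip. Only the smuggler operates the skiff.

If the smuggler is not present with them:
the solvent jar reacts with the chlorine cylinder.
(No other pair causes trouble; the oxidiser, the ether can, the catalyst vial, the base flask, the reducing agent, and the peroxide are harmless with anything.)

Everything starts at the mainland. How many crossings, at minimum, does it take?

15

Counting alone: the smuggler can take at most 1 across per trip to the island, so moving all 8 needs at least 8 loaded trips out, with a return between consecutive ones — at least 15 crossings.
The plan below uses exactly 15 crossings, so it is optimal:
1. Smuggler goes to the island with the chlorine cylinder.  [the mainland: the base flask, the catalyst vial, the ether can, the oxidiser, the peroxide, the reducing agent, the solvent jar | the island: the chlorine cylinder]
2. Smuggler goes back to the mainland alone.  [the mainland: the base flask, the catalyst vial, the ether can, the oxidiser, the peroxide, the reducing agent, the solvent jar | the island: the chlorine cylinder]
3. Smuggler goes to the island with the oxidiser.  [the mainland: the base flask, the catalyst vial, the ether can, the peroxide, the reducing agent, the solvent jar | the island: the chlorine cylinder, the oxidiser]
4. Smuggler goes back to the mainland alone.  [the mainland: the base flask, the catalyst vial, the ether can, the peroxide, the reducing agent, the solvent jar | the island: the chlorine cylinder, the oxidiser]
5. Smuggler goes to the island with the ether can.  [the mainland: the base flask, the catalyst vial, the peroxide, the reducing agent, the solvent jar | the island: the chlorine cylinder, the ether can, the oxidiser]
6. Smuggler goes back to the mainland alone.  [the mainland: the base flask, the catalyst vial, the peroxide, the reducing agent, the solvent jar | the island: the chlorine cylinder, the ether can, the oxidiser]
7. Smuggler goes to the island with the catalyst vial.  [the mainland: the base flask, the peroxide, the reducing agent, the solvent jar | the island: the catalyst vial, the chlorine cylinder, the ether can, the oxidiser]
8. Smuggler goes back to the mainland alone.  [the mainland: the base flask, the peroxide, the reducing agent, the solvent jar | the island: the catalyst vial, the chlorine cylinder, the ether can, the oxidiser]
9. Smuggler goes to the island with the base flask.  [the mainland: the peroxide, the reducing agent, the solvent jar | the island: the base flask, the catalyst vial, the chlorine cylinder, the ether can, the oxidiser]
10. Smuggler goes back to the mainland alone.  [the mainland: the peroxide, the reducing agent, the solvent jar | the island: the base flask, the catalyst vial, the chlorine cylinder, the ether can, the oxidiser]
11. Smuggler goes to the island with the reducing agent.  [the mainland: the peroxide, the solvent jar | the island: the base flask, the catalyst vial, the chlorine cylinder, the ether can, the oxidiser, the reducing agent]
12. Smuggler goes back to the mainland alone.  [the mainland: the peroxide, the solvent jar | the island: the base flask, the catalyst vial, the chlorine cylinder, the ether can, the oxidiser, the reducing agent]
13. Smuggler goes to the island with the peroxide.  [the mainland: the solvent jar | the island: the base flask, the catalyst vial, the chlorine cylinder, the ether can, the oxidiser, the peroxide, the reducing agent]
14. Smuggler goes back to the mainland alone.  [the mainland: the solvent jar | the island: the base flask, the catalyst vial, the chlorine cylinder, the ether can, the oxidiser, the peroxide, the reducing agent]
15. Smuggler goes to the island with the solvent jar.  [the mainland: — | the island: the base flask, the catalyst vial, the chlorine cylinder, the ether can, the oxidiser, the peroxide, the reducing agent, the solvent jar]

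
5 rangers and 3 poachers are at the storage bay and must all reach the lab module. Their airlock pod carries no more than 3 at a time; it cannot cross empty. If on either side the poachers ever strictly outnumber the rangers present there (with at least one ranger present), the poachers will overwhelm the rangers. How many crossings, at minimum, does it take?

7

Counting alone: each trip to the lab module takes at most 3 across and each return brings at least 1 back, so after t trips out (and t−1 returns) at most 3t − (t−1) of the 8 are across; that first reaches 8 at t = 4, so at least 7 crossings are needed.
The plan below uses exactly 7 crossings, so it is optimal:
1. 2 poachers → the lab module.  (the storage bay: 5R 1P; the lab module: 0R 2P)
2. 1 poacher ← the storage bay.  (the storage bay: 5R 2P; the lab module: 0R 1P)
3. 2 rangers and 1 poacher → the lab module.  (the storage bay: 3R 1P; the lab module: 2R 2P)
4. 1 poacher ← the storage bay.  (the storage bay: 3R 2P; the lab module: 2R 1P)
5. 1 ranger and 2 poachers → the lab module.  (the storage bay: 2R 0P; the lab module: 3R 3P)
6. 1 poacher ← the storage bay.  (the storage bay: 2R 1P; the lab module: 3R 2P)
7. 2 rangers and 1 poacher → the lab module.  (the storage bay: 0R 0P; the lab module: 5R 3P)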